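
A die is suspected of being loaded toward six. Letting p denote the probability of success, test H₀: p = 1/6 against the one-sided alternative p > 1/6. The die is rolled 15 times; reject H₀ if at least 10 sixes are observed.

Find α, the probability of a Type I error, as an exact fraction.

α = P(reject H₀ | H₀ true) = P(Y ≥ 10 | p = 1/6), with Y ~ Binomial(15, 1/6).
P(Y ≥ 10) = Σ_{j=10}^{15} C(15,j)·(1/6)^j·(5/6)^{15-j} = 2574269/117546246144.

2574269/117546246144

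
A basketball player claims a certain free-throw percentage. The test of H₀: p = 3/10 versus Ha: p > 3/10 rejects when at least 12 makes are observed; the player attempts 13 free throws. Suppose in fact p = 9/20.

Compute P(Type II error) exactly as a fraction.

10234633838806861/10240000000000000

A Type II error is failing to reject when Ha holds: with p = 9/20, β = P(X ≤ 11).
Summing C(13,j)·(9/20)^j·(11/20)^{13-j} for j = 0..11 gives 10234633838806861/10240000000000000.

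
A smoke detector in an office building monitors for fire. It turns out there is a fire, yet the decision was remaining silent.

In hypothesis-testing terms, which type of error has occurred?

Type II error

The null hypothesis here is that there is no fire.
'Remaining silent' corresponds to failing to reject H₀.
H₀ was not rejected but H₀ is false — a Type II error (false negative).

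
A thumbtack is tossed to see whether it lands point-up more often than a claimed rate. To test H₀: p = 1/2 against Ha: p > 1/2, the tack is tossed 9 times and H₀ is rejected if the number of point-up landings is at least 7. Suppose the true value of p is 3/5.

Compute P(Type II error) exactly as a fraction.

β = P(fail to reject H₀ | Ha true) = P(K ≤ 6 | p = 3/5), K ~ Binomial(9, 3/5).
Adding the binomial probabilities P(K=0)+…+P(K=6) at p = 3/5 gives 1500416/1953125.

1500416/1953125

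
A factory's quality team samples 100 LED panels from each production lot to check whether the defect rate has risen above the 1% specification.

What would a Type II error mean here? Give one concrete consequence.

With the conventional null hypothesis that the lot's defect rate is 1% (within specification):
A Type II error is failing to reject H₀ when H₀ is false.
Here that means accepting the lot and shipping it when actually the lot's defect rate exceeds 1%.

A Type II error would mean concluding that the lot's defect rate is 1% (within specification) (or at least failing to establish that the lot's defect rate exceeds 1%) when in fact the lot's defect rate exceeds 1%. Consequence: defective units reach the field, triggering recalls or failures.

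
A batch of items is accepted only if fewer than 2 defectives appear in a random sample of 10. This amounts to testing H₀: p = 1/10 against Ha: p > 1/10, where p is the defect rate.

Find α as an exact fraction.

2639010709/10000000000

The significance level is the probability, assuming p = 1/10, of seeing 2 or more defectives in 10 draws.
α = 1 − P(K ≤ 1) = 1 − 7360989291/10000000000 = 2639010709/10000000000.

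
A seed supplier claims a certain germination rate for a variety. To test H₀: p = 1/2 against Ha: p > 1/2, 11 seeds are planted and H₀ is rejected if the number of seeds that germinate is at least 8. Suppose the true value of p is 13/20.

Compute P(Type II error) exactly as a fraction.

β = P(fail to reject H₀ | Ha true) = P(Y ≤ 7 | p = 13/20), Y ~ Binomial(11, 13/20).
Summing C(11,j)·(13/20)^j·(7/20)^{11-j} for j = 0..7 gives 2941183244209/5120000000000.

2941183244209/5120000000000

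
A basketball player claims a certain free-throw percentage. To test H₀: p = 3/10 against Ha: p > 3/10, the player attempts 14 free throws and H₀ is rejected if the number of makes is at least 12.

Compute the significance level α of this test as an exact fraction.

The Type I error probability is α = P(S ≥ 12) computed under H₀, where S ~ Binomial(14, 3/10).
Adding the binomial terms for j = 12 through 14 with p = 3/10 yields 1265361021/50000000000000.

1265361021/50000000000000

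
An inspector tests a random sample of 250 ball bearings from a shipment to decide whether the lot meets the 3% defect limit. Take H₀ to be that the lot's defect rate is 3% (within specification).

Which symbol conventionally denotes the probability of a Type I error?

P(Type I error) = P(reject H₀ | H₀ true) = α, the significance level.

α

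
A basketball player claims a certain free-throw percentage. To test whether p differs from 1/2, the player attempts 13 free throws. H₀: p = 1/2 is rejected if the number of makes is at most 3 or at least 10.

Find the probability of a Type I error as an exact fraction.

The significance level is the null-hypothesis probability of the rejection region {≤3} ∪ {≥10}.
Each tail has probability (1 + 13 + 78 + 286)/8192; doubling gives α = 756/8192 = 189/2048.

189/2048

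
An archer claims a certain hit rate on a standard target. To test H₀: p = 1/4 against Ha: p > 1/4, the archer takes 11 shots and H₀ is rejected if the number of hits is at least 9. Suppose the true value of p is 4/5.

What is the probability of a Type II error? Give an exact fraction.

A Type II error is failing to reject when Ha holds: with p = 4/5, β = P(X ≤ 8).
Summing C(11,j)·(4/5)^j·(1/5)^{11-j} for j = 0..8 gives 3736313/9765625.

3736313/9765625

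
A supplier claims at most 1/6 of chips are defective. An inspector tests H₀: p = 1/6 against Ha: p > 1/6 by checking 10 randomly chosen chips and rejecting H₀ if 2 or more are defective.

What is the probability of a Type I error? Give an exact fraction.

10389767/20155392

The significance level is the probability, assuming p = 1/6, of seeing 2 or more defectives in 10 draws.
α = 1 − P(S ≤ 1) = 1 − 9765625/20155392 = 10389767/20155392.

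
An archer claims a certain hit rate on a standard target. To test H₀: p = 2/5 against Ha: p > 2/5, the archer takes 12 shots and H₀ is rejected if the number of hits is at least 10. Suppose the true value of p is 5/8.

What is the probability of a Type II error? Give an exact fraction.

60916742361/68719476736

Under the alternative p = 5/8, Y ~ Binomial(12, 5/8); β is the probability the test does not reject, P(Y < 10).
Adding the binomial probabilities P(Y=0)+…+P(Y=9) at p = 5/8 gives 60916742361/68719476736.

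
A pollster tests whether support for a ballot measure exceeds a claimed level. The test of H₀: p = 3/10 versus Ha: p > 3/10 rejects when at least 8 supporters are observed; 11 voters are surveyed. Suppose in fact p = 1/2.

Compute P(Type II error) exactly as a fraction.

227/256

A Type II error is failing to reject when Ha holds: with p = 1/2, β = P(X ≤ 7).
Summing C(11,j)·(1/2)^j·(1/2)^{11-j} for j = 0..7 gives 227/256.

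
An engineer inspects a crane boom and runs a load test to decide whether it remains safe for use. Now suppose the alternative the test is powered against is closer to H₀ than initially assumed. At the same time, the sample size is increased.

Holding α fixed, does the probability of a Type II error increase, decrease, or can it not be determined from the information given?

The first change alone would make β increase; the second alone would make β decrease. Which effect dominates depends on the magnitudes, which are not given.

Cannot be determined from the information given.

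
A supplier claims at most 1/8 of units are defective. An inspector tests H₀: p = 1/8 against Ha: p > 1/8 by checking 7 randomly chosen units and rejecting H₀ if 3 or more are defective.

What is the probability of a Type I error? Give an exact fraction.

α = P(reject H₀ | H₀ true) = P(K ≥ 3 | p = 1/8), K ~ Binomial(7, 1/8).
α = 1 − P(K ≤ 2) = 1 − 2000033/2097152 = 97119/2097152.

97119/2097152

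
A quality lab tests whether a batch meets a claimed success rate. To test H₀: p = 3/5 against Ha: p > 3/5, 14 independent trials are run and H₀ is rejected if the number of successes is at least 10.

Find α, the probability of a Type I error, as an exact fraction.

α = P(reject H₀ | H₀ true) = P(X ≥ 10 | p = 3/5), with X ~ Binomial(14, 3/5).
P(X ≥ 10) = Σ_{j=10}^{14} C(14,j)·(3/5)^j·(2/5)^{14-j} = 340889877/1220703125.

340889877/1220703125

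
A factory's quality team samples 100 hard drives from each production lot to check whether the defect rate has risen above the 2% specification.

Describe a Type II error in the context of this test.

A Type II error would mean concluding that the lot's defect rate is 2% (within specification) (or at least failing to establish that the lot's defect rate exceeds 2%) when in fact the lot's defect rate exceeds 2%.

With the conventional null hypothesis that the lot's defect rate is 2% (within specification):
A Type II error is failing to reject H₀ when H₀ is false.
Here that means accepting the lot and shipping it when actually the lot's defect rate exceeds 2%.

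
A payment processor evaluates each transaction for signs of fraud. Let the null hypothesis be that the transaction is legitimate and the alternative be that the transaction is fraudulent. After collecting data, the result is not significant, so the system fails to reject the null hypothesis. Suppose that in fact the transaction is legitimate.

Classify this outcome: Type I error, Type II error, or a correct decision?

Neither — the decision is correct.

The test retained a true H₀ — the decision matches the true state.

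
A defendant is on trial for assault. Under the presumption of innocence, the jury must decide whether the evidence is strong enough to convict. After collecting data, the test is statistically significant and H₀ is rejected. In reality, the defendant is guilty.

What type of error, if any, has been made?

No error — this is a correct decision.

The conventional null hypothesis here is that the defendant is innocent.
The test rejected a false H₀ — the decision matches the true state.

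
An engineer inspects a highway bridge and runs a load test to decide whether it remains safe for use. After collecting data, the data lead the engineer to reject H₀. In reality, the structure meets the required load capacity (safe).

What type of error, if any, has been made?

The conventional null hypothesis here is that the structure meets the required load capacity (safe).
H₀ was rejected, but H₀ is actually true.
Rejecting a true null hypothesis is a Type I error (false positive).

Type I error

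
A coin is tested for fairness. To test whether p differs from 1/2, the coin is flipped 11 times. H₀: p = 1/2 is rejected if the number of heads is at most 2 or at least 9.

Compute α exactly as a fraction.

α = P(X ≤ 2 or X ≥ 9 | p = 1/2), X ~ Binomial(11, 1/2).
By symmetry, α = 2·P(X ≤ 2) = 2·(1 + 11 + 55)/2048 = 134/2048 = 67/1024.

67/1024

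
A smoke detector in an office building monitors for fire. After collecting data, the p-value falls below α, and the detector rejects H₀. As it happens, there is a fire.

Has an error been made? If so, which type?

Neither — the decision is correct.

The conventional null hypothesis here is that there is no fire.
The test rejected a false H₀ — the decision matches the true state.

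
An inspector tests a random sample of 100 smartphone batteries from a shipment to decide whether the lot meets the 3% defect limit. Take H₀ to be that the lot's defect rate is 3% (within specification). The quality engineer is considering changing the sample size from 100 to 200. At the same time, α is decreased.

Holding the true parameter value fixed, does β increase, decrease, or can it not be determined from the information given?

The first change alone would make β decrease; the second alone would make β increase. Which effect dominates depends on the magnitudes, which are not given.

Cannot be determined from the information given.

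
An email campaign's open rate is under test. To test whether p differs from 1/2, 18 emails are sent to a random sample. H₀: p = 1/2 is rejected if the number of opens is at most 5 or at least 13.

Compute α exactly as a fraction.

1577/16384

Under H₀, X ~ Binomial(18, 1/2); α is the probability of landing in either tail, P(X ≤ 5) + P(X ≥ 13).
Each tail has probability (1 + 18 + 153 + 816 + 3060 + 8568)/262144; doubling gives α = 25232/262144 = 1577/16384.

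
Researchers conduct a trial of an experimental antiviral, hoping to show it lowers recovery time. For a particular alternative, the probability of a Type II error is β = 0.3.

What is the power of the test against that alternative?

Power = 1 − β = 1 − 0.3 = 0.7.

0.7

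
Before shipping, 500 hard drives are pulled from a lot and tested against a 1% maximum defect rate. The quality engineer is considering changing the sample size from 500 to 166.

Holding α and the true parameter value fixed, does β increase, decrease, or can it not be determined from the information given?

It increases.

Reducing n widens both sampling distributions, so the test has less ability to distinguish Ha from H₀.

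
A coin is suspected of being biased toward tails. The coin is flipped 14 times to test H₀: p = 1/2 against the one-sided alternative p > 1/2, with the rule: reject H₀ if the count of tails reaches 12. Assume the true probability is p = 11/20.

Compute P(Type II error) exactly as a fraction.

A Type II error is failing to reject when Ha holds: with p = 11/20, β = P(S ≤ 11).
Adding the binomial probabilities P(S=0)+…+P(S=11) at p = 11/20 gives 805268516435735481/819200000000000000.

805268516435735481/819200000000000000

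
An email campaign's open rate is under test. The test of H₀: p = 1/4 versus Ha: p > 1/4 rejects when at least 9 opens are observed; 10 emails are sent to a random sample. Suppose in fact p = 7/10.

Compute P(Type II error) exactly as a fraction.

Under the alternative p = 7/10, S ~ Binomial(10, 7/10); β is the probability the test does not reject, P(S < 9).
Equivalently, β = 1 − P(S ≥ 9) = 8506916541/10000000000.

8506916541/10000000000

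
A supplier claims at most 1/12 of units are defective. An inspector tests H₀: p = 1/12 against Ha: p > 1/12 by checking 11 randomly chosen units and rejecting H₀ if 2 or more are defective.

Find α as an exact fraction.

86192514733/371504185344

Under H₀, X ~ Binomial(11, 1/12); the Type I error rate is P(X ≥ 2).
α = 1 − P(X ≤ 1) = 1 − 285311670611/371504185344 = 86192514733/371504185344.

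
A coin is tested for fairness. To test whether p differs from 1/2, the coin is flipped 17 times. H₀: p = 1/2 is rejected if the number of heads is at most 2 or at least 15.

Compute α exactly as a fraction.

77/32768

Under H₀, X ~ Binomial(17, 1/2); α is the probability of landing in either tail, P(X ≤ 2) + P(X ≥ 15).
By symmetry, α = 2·P(X ≤ 2) = 2·(1 + 17 + 136)/131072 = 308/131072 = 77/32768.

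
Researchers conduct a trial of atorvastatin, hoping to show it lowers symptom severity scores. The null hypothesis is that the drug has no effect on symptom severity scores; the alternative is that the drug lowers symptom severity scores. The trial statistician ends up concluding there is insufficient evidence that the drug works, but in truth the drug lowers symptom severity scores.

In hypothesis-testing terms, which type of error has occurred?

'Concluding there is insufficient evidence that the drug works' corresponds to failing to reject H₀.
H₀ was not rejected but H₀ is false — a Type II error (false negative).

Type II error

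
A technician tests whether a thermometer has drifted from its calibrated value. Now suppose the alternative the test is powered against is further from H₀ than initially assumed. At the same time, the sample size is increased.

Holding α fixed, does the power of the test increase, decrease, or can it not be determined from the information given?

A larger true effect moves the Ha sampling distribution further from the H₀ critical value, making rejection more likely when Ha is true. A larger sample reduces the standard error, pulling the sampling distribution under Ha further from the non-rejection region. Both changes push β in the same direction.
Since power = 1 − β and β decreases, power increases.

It increases.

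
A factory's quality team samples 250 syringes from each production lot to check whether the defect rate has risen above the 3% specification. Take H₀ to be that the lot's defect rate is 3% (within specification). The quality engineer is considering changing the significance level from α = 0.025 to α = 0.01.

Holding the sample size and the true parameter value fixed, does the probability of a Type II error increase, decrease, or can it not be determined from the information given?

It increases.

Lowering α raises the bar for rejection; under Ha, the test now fails to reject on outcomes it previously would have rejected.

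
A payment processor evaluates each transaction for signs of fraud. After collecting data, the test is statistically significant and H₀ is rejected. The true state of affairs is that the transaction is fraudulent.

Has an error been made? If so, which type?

Neither — the decision is correct.

The conventional null hypothesis here is that the transaction is legitimate.
The test rejected a false H₀ — the decision matches the true state.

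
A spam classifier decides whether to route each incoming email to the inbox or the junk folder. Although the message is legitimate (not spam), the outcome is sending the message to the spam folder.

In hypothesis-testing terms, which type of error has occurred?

Type I error

The null hypothesis here is that the message is legitimate (not spam).
'Sending the message to the spam folder' corresponds to rejecting H₀.
H₀ was rejected but H₀ is true — a Type I error (false positive).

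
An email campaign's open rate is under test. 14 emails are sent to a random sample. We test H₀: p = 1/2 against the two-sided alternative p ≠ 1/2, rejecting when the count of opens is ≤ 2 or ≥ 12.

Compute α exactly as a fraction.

α = P(Y ≤ 2 or Y ≥ 12 | p = 1/2), Y ~ Binomial(14, 1/2).
The two tails are symmetric, so α = 2·(1 + 14 + 91)/2^14 = 212/16384 = 53/4096.

53/4096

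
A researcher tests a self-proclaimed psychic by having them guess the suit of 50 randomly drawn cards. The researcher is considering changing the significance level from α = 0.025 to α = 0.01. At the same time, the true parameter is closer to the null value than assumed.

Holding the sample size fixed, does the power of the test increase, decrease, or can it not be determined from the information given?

It decreases.

Tightening α shrinks the rejection region. When Ha holds, fewer sample outcomes clear the stricter threshold, so more fall in the acceptance region. When the true parameter is near the null value, the test has a harder time distinguishing Ha from H₀. Both changes push β in the same direction.
Since power = 1 − β and β increases, power decreases.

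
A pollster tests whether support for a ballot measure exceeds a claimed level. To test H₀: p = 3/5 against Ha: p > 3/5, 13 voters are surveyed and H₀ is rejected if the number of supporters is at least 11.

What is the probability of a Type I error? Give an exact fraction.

α = P(reject H₀ | H₀ true) = P(X ≥ 11 | p = 3/5), with X ~ Binomial(13, 3/5).
Summing C(13,j)(3/5)^j(2/5)^{13−j} for j = 11,…,13 gives 70681653/1220703125.

70681653/1220703125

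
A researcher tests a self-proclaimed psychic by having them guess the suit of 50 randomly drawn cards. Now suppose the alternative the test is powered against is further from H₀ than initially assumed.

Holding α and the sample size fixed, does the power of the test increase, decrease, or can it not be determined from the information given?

It increases.

A bigger departure from H₀ is easier for the test to detect, so it fails to reject less often.
Since power = 1 − β and β decreases, power increases.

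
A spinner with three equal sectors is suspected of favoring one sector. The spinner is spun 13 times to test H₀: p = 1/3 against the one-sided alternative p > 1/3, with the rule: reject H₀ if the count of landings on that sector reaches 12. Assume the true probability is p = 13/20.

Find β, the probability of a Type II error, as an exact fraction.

9937124893407747/10240000000000000

β = P(fail to reject H₀ | Ha true) = P(K ≤ 11 | p = 13/20), K ~ Binomial(13, 13/20).
Adding the binomial probabilities P(K=0)+…+P(K=11) at p = 13/20 gives 9937124893407747/10240000000000000.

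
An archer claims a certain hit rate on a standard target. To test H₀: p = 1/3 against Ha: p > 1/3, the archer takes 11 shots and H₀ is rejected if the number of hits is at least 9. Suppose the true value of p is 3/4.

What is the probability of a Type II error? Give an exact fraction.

2285053/4194304

β = P(fail to reject H₀ | Ha true) = P(S ≤ 8 | p = 3/4), S ~ Binomial(11, 3/4).
Equivalently, β = 1 − P(S ≥ 9) = 2285053/4194304.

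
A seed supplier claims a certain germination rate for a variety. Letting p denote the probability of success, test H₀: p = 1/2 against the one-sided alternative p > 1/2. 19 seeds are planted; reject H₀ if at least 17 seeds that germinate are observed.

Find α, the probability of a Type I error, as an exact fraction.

191/524288

The Type I error probability is α = P(X ≥ 17) computed under H₀, where X ~ Binomial(19, 1/2).
P(X ≥ 17) = [C(19,17) + C(19,18) + C(19,19)] / 2^19 = (171 + 19 + 1) / 524288 = 191/524288.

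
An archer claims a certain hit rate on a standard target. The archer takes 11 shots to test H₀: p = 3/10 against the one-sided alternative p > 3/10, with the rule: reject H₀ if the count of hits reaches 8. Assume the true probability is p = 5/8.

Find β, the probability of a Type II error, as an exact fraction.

β = P(fail to reject H₀ | Ha true) = P(S ≤ 7 | p = 5/8), S ~ Binomial(11, 5/8).
Equivalently, β = 1 − P(S ≥ 8) = 688976199/1073741824.

688976199/1073741824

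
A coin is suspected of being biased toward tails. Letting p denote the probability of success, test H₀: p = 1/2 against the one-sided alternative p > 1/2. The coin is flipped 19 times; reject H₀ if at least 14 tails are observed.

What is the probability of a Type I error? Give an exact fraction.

α = P(reject H₀ | H₀ true) = P(Y ≥ 14 | p = 1/2), with Y ~ Binomial(19, 1/2).
P(Y ≥ 14) = [C(19,14) + C(19,15) + C(19,16) + C(19,17) + C(19,18) + C(19,19)] / 2^19 = (11628 + 3876 + 969 + 171 + 19 + 1) / 524288 = 16664/524288 = 2083/65536.

2083/65536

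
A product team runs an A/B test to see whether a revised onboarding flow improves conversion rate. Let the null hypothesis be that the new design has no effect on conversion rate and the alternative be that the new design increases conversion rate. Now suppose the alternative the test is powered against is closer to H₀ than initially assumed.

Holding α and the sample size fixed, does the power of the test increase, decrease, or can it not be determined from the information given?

A smaller departure from H₀ means the test statistic under Ha is distributed closer to where it would be under H₀; rejection becomes less likely.
Since power = 1 − β and β increases, power decreases.

It decreases.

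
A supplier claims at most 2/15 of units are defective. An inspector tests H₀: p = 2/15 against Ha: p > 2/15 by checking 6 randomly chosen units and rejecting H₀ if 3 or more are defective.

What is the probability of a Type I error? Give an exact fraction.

78928/2278125

Under H₀, S ~ Binomial(6, 2/15); the Type I error rate is P(S ≥ 3).
Computing the lower-tail complement: 1 − 2199197/2278125 = 78928/2278125.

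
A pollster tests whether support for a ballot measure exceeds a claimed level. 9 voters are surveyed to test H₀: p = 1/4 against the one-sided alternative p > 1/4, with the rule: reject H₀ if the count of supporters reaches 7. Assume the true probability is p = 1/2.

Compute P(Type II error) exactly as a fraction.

A Type II error is failing to reject when Ha holds: with p = 1/2, β = P(X ≤ 6).
Equivalently, β = 1 − P(X ≥ 7) = 233/256.

233/256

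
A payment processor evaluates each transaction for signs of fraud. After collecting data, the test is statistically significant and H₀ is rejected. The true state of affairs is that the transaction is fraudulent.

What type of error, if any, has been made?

No error (correct decision).

The conventional null hypothesis here is that the transaction is legitimate.
The test rejected a false H₀ — the decision matches the true state.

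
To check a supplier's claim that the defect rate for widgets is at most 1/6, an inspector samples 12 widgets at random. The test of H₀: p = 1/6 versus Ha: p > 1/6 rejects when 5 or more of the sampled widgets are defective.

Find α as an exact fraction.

13187681/362797056

α = P(reject H₀ | H₀ true) = P(K ≥ 5 | p = 1/6), K ~ Binomial(12, 1/6).
Computing the lower-tail complement: 1 − 349609375/362797056 = 13187681/362797056.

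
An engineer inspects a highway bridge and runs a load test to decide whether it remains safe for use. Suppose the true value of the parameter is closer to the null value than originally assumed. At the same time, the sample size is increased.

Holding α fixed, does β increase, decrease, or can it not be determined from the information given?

Cannot be determined from the information given.

The first change alone would make β increase; the second alone would make β decrease. Which effect dominates depends on the magnitudes, which are not given.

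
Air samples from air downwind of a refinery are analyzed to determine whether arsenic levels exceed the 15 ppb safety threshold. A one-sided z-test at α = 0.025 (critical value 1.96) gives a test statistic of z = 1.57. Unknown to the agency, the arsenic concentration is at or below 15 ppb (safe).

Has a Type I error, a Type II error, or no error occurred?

Neither — the decision is correct.

The conventional null hypothesis is that the arsenic concentration is at or below 15 ppb (safe).
Since z = 1.57 ≤ z* = 1.96, H₀ is not rejected.
H₀ is true (actually the arsenic concentration is at or below 15 ppb (safe)).
The decision matches the true state — no error.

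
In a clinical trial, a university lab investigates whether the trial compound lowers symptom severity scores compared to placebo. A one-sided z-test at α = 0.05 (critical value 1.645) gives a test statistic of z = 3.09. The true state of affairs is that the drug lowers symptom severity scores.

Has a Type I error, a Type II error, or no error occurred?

Neither — the decision is correct.

The conventional null hypothesis is that the drug has no effect on symptom severity scores.
Since z = 3.09 > z* = 1.645, H₀ is rejected.
H₀ is false (actually the drug lowers symptom severity scores).
The decision matches the true state — no error.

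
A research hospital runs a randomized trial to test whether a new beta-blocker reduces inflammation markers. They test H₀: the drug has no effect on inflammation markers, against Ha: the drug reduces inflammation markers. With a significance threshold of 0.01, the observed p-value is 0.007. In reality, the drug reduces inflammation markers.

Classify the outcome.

Neither — the decision is correct.

Since p = 0.007 < α = 0.01, H₀ is rejected.
H₀ is false (actually the drug reduces inflammation markers).
The decision matches the true state — no error.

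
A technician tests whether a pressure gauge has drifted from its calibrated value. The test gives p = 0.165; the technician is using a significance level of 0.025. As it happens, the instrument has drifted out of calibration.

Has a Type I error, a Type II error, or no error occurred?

Type II error

The conventional null hypothesis is that the instrument is correctly calibrated.
Since p = 0.165 ≥ α = 0.025, H₀ is not rejected.
H₀ is false (actually the instrument has drifted out of calibration).
Failing to reject a false H₀ is a Type II error.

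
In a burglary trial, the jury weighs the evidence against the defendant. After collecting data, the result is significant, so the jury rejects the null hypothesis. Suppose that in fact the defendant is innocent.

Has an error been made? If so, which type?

The conventional null hypothesis here is that the defendant is innocent.
H₀ was rejected, but H₀ is actually true.
Rejecting a true null hypothesis is a Type I error (false positive).

Type I error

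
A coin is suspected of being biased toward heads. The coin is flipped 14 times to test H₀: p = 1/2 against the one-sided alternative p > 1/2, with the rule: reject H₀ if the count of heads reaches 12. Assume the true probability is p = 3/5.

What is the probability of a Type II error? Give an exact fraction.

5860647088/6103515625

A Type II error is failing to reject when Ha holds: with p = 3/5, β = P(S ≤ 11).
Summing C(14,j)·(3/5)^j·(2/5)^{14-j} for j = 0..11 gives 5860647088/6103515625.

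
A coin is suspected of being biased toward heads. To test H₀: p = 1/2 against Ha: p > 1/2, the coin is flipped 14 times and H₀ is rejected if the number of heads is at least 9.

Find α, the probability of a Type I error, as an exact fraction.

3473/16384

α = P(reject H₀ | H₀ true) = P(K ≥ 9 | p = 1/2), with K ~ Binomial(14, 1/2).
P(K ≥ 9) = [C(14,9) + C(14,10) + C(14,11) + C(14,12) + C(14,13) + C(14,14)] / 2^14 = (2002 + 1001 + 364 + 91 + 14 + 1) / 16384 = 3473/16384.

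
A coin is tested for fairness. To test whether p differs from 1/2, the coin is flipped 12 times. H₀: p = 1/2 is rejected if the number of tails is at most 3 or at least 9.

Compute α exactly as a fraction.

299/2048

Under H₀, Y ~ Binomial(12, 1/2); α is the probability of landing in either tail, P(Y ≤ 3) + P(Y ≥ 9).
Each tail has probability (1 + 12 + 66 + 220)/4096; doubling gives α = 598/4096 = 299/2048.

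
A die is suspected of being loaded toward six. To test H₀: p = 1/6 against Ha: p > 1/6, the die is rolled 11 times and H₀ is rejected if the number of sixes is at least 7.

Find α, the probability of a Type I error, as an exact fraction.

α = P(reject H₀ | H₀ true) = P(K ≥ 7 | p = 1/6), with K ~ Binomial(11, 1/6).
Summing C(11,j)(1/6)^j(5/6)^{11−j} for j = 7,…,11 gives 38051/60466176.

38051/60466176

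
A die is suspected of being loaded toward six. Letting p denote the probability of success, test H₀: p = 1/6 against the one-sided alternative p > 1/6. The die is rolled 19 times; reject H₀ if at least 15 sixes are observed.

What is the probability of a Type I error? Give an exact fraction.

The Type I error probability is α = P(S ≥ 15) computed under H₀, where S ~ Binomial(19, 1/6).
Summing C(19,j)(1/6)^j(5/6)^{19−j} for j = 15,…,19 gives 212333/50779978334208.

212333/50779978334208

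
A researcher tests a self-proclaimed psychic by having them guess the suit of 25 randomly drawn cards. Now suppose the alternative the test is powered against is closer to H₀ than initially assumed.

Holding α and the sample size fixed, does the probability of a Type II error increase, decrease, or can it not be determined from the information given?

It increases.

When the true parameter is near the null value, the test has a harder time distinguishing Ha from H₀.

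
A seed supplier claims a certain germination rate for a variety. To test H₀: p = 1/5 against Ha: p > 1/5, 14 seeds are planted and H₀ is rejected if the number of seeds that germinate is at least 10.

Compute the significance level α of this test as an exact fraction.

Under H₀, X ~ Binomial(14, 1/5), and α = P(X ≥ 10).
Adding the binomial terms for j = 10 through 14 with p = 1/5 yields 56213/1220703125.

56213/1220703125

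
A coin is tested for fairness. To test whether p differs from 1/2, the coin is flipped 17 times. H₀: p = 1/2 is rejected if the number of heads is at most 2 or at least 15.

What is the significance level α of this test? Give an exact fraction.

α = P(Y ≤ 2 or Y ≥ 15 | p = 1/2), Y ~ Binomial(17, 1/2).
By symmetry, α = 2·P(Y ≤ 2) = 2·(1 + 17 + 136)/131072 = 308/131072 = 77/32768.

77/32768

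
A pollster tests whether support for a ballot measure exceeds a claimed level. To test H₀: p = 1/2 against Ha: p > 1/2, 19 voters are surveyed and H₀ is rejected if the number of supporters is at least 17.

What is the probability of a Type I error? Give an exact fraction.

191/524288

Under H₀, X ~ Binomial(19, 1/2), and α = P(X ≥ 17).
That's C(19,17) + C(19,18) + C(19,19) over 2^19, i.e. (171 + 19 + 1)/524288 = 191/524288.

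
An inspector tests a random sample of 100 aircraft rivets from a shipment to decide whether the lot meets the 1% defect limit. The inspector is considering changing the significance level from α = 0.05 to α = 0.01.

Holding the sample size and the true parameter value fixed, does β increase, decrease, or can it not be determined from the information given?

Tightening α shrinks the rejection region. When Ha holds, fewer sample outcomes clear the stricter threshold, so more fall in the acceptance region.

It increases.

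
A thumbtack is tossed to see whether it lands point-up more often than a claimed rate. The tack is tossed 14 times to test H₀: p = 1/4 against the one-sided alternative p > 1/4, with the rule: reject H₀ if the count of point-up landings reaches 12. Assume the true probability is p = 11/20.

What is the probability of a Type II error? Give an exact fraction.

805268516435735481/819200000000000000

Under the alternative p = 11/20, Y ~ Binomial(14, 11/20); β is the probability the test does not reject, P(Y < 12).
Summing C(14,j)·(11/20)^j·(9/20)^{14-j} for j = 0..11 gives 805268516435735481/819200000000000000.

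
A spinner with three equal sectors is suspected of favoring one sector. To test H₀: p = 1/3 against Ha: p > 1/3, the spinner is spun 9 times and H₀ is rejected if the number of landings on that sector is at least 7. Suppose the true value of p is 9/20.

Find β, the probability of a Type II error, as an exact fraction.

30407271323/32000000000

A Type II error is failing to reject when Ha holds: with p = 9/20, β = P(K ≤ 6).
Equivalently, β = 1 − P(K ≥ 7) = 30407271323/32000000000.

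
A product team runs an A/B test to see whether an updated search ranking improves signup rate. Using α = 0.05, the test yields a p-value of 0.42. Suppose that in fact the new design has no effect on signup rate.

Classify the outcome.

No error (correct decision).

The conventional null hypothesis is that the new design has no effect on signup rate.
Since p = 0.42 ≥ α = 0.05, H₀ is not rejected.
H₀ is true (actually the new design has no effect on signup rate).
The decision matches the true state — no error.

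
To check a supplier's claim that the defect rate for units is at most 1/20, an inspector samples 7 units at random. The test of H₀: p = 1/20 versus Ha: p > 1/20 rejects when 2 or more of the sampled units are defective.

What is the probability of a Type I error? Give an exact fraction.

Under H₀, S ~ Binomial(7, 1/20); the Type I error rate is P(S ≥ 2).
Via the complement, α = 1 − Σ_{j=0}^{1} C(7,j)(1/20)^j(19/20)^{7-j} = 28403547/640000000.

28403547/640000000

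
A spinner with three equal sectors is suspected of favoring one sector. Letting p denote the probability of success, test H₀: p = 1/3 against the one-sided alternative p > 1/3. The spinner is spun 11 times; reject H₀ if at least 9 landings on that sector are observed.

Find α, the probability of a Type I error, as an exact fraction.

The Type I error probability is α = P(X ≥ 9) computed under H₀, where X ~ Binomial(11, 1/3).
P(X ≥ 9) = Σ_{j=9}^{11} C(11,j)·(1/3)^j·(2/3)^{11-j} = 1/729.

1/729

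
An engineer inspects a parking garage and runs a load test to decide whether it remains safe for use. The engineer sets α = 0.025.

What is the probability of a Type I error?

The significance level α is, by definition, the probability of a Type I error — P(reject H₀ | H₀ true).

0.025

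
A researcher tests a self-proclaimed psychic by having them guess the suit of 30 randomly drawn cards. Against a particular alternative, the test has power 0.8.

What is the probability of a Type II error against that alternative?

0.2

Power = 1 − β, so β = 1 − 0.8 = 0.2.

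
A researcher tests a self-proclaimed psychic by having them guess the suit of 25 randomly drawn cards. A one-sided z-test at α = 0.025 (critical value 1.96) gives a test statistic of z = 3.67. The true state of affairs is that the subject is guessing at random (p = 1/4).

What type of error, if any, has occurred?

Type I error

The conventional null hypothesis is that the subject is guessing at random (p = 1/4).
Since z = 3.67 > z* = 1.96, H₀ is rejected.
H₀ is true (actually the subject is guessing at random (p = 1/4)).
Rejecting a true H₀ is a Type I error.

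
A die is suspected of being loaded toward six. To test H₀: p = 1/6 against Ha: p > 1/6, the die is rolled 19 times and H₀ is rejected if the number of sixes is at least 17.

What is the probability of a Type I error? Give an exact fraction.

1457/203119913336832

α = P(reject H₀ | H₀ true) = P(Y ≥ 17 | p = 1/6), with Y ~ Binomial(19, 1/6).
P(Y ≥ 17) = Σ_{j=17}^{19} C(19,j)·(1/6)^j·(5/6)^{19-j} = 1457/203119913336832.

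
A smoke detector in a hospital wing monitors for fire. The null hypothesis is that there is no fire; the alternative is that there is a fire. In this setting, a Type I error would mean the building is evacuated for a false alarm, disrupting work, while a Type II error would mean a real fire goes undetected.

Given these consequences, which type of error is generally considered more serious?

The Type II consequence (a real fire goes undetected) is more severe than the Type I consequence (the building is evacuated for a false alarm, disrupting work).

Type II error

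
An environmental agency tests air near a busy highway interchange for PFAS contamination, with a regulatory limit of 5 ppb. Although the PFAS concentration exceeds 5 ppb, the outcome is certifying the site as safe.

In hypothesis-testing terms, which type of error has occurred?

The null hypothesis here is that the PFAS concentration is at or below 5 ppb (safe).
'Certifying the site as safe' corresponds to failing to reject H₀.
H₀ was not rejected but H₀ is false — a Type II error (false negative).

Type II error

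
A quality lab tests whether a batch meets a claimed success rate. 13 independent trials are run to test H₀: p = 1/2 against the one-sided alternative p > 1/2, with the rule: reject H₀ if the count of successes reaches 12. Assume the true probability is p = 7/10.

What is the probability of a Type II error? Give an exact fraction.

4681650394377/5000000000000

β = P(fail to reject H₀ | Ha true) = P(Y ≤ 11 | p = 7/10), Y ~ Binomial(13, 7/10).
Adding the binomial probabilities P(Y=0)+…+P(Y=11) at p = 7/10 gives 4681650394377/5000000000000.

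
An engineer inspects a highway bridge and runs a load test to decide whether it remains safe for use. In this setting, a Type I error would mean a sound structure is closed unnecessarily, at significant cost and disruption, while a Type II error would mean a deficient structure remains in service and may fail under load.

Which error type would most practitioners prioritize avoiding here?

Type II error

The Type II consequence (a deficient structure remains in service and may fail under load) is more severe than the Type I consequence (a sound structure is closed unnecessarily, at significant cost and disruption).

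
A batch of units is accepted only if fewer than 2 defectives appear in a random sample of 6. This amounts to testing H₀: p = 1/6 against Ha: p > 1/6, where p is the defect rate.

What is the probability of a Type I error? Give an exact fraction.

12281/46656

Under H₀, Y ~ Binomial(6, 1/6); the Type I error rate is P(Y ≥ 2).
α = 1 − P(Y ≤ 1) = 1 − 34375/46656 = 12281/46656.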